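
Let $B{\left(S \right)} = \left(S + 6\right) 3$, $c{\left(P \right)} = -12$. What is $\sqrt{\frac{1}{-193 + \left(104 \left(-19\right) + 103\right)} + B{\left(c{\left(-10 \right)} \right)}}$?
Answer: $\frac{i \sqrt{76832474}}{2066} \approx 4.2427 i$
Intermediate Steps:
$B{\left(S \right)} = 18 + 3 S$ ($B{\left(S \right)} = \left(6 + S\right) 3 = 18 + 3 S$)
$\sqrt{\frac{1}{-193 + \left(104 \left(-19\right) + 103\right)} + B{\left(c{\left(-10 \right)} \right)}} = \sqrt{\frac{1}{-193 + \left(104 \left(-19\right) + 103\right)} + \left(18 + 3 \left(-12\right)\right)} = \sqrt{\frac{1}{-193 + \left(-1976 + 103\right)} + \left(18 - 36\right)} = \sqrt{\frac{1}{-193 - 1873} - 18} = \sqrt{\frac{1}{-2066} - 18} = \sqrt{- \frac{1}{2066} - 18} = \sqrt{- \frac{37189}{2066}} = \frac{i \sqrt{76832474}}{2066}$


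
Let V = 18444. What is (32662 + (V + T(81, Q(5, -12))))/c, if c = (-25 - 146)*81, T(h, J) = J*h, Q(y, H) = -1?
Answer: -51025/13851 ≈ -3.6838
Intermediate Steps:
c = -13851 (c = -171*81 = -13851)
(32662 + (V + T(81, Q(5, -12))))/c = (32662 + (18444 - 1*81))/(-13851) = (32662 + (18444 - 81))*(-1/13851) = (32662 + 18363)*(-1/13851) = 51025*(-1/13851) = -51025/13851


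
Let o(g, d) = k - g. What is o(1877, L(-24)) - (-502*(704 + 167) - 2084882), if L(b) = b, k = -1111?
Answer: 2519136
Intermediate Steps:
o(g, d) = -1111 - g
o(1877, L(-24)) - (-502*(704 + 167) - 2084882) = (-1111 - 1*1877) - (-502*(704 + 167) - 2084882) = (-1111 - 1877) - (-502*871 - 2084882) = -2988 - (-437242 - 2084882) = -2988 - 1*(-2522124) = -2988 + 2522124 = 2519136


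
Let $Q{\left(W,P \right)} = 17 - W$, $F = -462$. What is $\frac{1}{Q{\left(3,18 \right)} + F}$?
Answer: $- \frac{1}{448} \approx -0.0022321$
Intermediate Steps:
$\frac{1}{Q{\left(3,18 \right)} + F} = \frac{1}{\left(17 - 3\right) - 462} = \frac{1}{14 - 462} = \frac{1}{-448} = - \frac{1}{448}$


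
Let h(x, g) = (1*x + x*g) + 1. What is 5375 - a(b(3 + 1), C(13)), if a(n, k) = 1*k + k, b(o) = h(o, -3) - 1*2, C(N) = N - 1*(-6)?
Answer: 5337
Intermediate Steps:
h(x, g) = 1 + x + g*x (h(x, g) = (x + g*x) + 1 = 1 + x + g*x)
C(N) = 6 + N (C(N) = N + 6 = 6 + N)
b(o) = -1 - 2*o (b(o) = (1 + o - 3*o) - 1*2 = (1 - 2*o) - 2 = -1 - 2*o)
a(n, k) = 2*k (a(n, k) = k + k = 2*k)
5375 - a(b(3 + 1), C(13)) = 5375 - 2*(6 + 13) = 5375 - 2*19 = 5375 - 1*38 = 5375 - 38 = 5337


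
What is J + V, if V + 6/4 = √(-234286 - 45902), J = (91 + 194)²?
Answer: 162447/2 + 6*I*√7783 ≈ 81224.0 + 529.33*I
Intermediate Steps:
J = 81225 (J = 285² = 81225)
V = -3/2 + 6*I*√7783 (V = -3/2 + √(-234286 - 45902) = -3/2 + √(-280188) = -3/2 + 6*I*√7783 ≈ -1.5 + 529.33*I)
J + V = 81225 + (-3/2 + 6*I*√7783) = 162447/2 + 6*I*√7783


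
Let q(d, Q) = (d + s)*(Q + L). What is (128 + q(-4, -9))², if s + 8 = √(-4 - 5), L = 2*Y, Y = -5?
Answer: 123487 - 40584*I ≈ 1.2349e+5 - 40584.0*I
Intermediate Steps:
L = -10 (L = 2*(-5) = -10)
s = -8 + 3*I (s = -8 + √(-4 - 5) = -8 + √(-9) = -8 + 3*I ≈ -8.0 + 3.0*I)
q(d, Q) = (-10 + Q)*(-8 + d + 3*I) (q(d, Q) = (d + (-8 + 3*I))*(Q - 10) = (-8 + d + 3*I)*(-10 + Q) = (-10 + Q)*(-8 + d + 3*I))
(128 + q(-4, -9))² = (128 + (80 - 30*I - 10*(-4) - 9*(-4) - 1*(-9)*(8 - 3*I)))² = (128 + (80 - 30*I + 40 + 36 + (72 - 27*I)))² = (128 + (228 - 57*I))² = (356 - 57*I)²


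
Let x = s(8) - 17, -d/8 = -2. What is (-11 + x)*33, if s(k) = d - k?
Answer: -660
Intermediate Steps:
d = 16 (d = -8*(-2) = 16)
s(k) = 16 - k
x = -9 (x = (16 - 1*8) - 17 = (16 - 8) - 17 = 8 - 17 = -9)
(-11 + x)*33 = (-11 - 9)*33 = -20*33 = -660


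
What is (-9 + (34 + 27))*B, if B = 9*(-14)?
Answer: -6552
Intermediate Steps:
B = -126
(-9 + (34 + 27))*B = (-9 + (34 + 27))*(-126) = (-9 + 61)*(-126) = 52*(-126) = -6552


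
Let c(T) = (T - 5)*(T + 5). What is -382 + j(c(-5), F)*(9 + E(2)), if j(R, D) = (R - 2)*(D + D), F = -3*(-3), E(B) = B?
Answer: -778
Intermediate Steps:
c(T) = (-5 + T)*(5 + T)
F = 9
j(R, D) = 2*D*(-2 + R) (j(R, D) = (-2 + R)*(2*D) = 2*D*(-2 + R))
-382 + j(c(-5), F)*(9 + E(2)) = -382 + (2*9*(-2 + (-25 + (-5)**2)))*(9 + 2) = -382 + (2*9*(-2 + (-25 + 25)))*11 = -382 + (2*9*(-2 + 0))*11 = -382 + (2*9*(-2))*11 = -382 - 36*11 = -382 - 396 = -778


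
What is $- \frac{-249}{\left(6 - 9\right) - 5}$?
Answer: $- \frac{249}{8} \approx -31.125$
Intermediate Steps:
$- \frac{-249}{\left(6 - 9\right) - 5} = - \frac{-249}{-3 - 5} = - \frac{-249}{-8} = - \frac{\left(-1\right) \left(-249\right)}{8} = \left(-1\right) \frac{249}{8} = - \frac{249}{8}$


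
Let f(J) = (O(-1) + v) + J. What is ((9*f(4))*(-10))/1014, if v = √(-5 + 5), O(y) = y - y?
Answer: -60/169 ≈ -0.35503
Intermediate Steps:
O(y) = 0
v = 0 (v = √0 = 0)
f(J) = J (f(J) = (0 + 0) + J = 0 + J = J)
((9*f(4))*(-10))/1014 = ((9*4)*(-10))/1014 = (36*(-10))*(1/1014) = -360*1/1014 = -60/169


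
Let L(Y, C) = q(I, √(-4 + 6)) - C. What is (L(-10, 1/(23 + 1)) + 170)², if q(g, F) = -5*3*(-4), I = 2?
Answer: 30459361/576 ≈ 52881.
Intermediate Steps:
q(g, F) = 60 (q(g, F) = -15*(-4) = 60)
L(Y, C) = 60 - C
(L(-10, 1/(23 + 1)) + 170)² = ((60 - 1/(23 + 1)) + 170)² = ((60 - 1/24) + 170)² = (1439/24 + 170)² = (5519/24)² = 30459361/576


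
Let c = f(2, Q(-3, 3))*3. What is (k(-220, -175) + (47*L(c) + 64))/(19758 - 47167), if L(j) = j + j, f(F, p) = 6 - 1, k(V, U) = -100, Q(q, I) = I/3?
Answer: -1374/27409 ≈ -0.050130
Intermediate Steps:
Q(q, I) = I/3 (Q(q, I) = I*(⅓) = I/3)
f(F, p) = 5
c = 15 (c = 5*3 = 15)
L(j) = 2*j
(k(-220, -175) + (47*L(c) + 64))/(19758 - 47167) = (-100 + (47*(2*15) + 64))/(19758 - 47167) = (-100 + (47*30 + 64))/(-27409) = (-100 + (1410 + 64))*(-1/27409) = (-100 + 1474)*(-1/27409) = 1374*(-1/27409) = -1374/27409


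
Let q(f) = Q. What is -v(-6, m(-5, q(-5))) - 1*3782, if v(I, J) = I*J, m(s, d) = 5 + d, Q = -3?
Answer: -3770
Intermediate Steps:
q(f) = -3
-v(-6, m(-5, q(-5))) - 1*3782 = -(-6)*(5 - 3) - 1*3782 = -(-6)*2 - 3782 = -1*(-12) - 3782 = 12 - 3782 = -3770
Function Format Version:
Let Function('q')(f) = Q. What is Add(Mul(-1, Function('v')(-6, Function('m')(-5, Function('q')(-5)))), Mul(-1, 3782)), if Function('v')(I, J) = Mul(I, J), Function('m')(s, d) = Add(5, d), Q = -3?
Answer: -3770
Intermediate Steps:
Function('q')(f) = -3
Add(Mul(-1, Function('v')(-6, Function('m')(-5, Function('q')(-5)))), Mul(-1, 3782)) = Add(Mul(-1, Mul(-6, Add(5, -3))), Mul(-1, 3782)) = Add(Mul(-1, Mul(-6, 2)), -3782) = Add(Mul(-1, -12), -3782) = Add(12, -3782) = -3770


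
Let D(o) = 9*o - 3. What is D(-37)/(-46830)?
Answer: 8/1115 ≈ 0.0071749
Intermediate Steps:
D(o) = -3 + 9*o
D(-37)/(-46830) = (-3 + 9*(-37))/(-46830) = (-3 - 333)*(-1/46830) = -336*(-1/46830) = 8/1115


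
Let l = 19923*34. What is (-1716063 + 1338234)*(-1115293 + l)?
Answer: 165455475219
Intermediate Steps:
l = 677382
(-1716063 + 1338234)*(-1115293 + l) = (-1716063 + 1338234)*(-1115293 + 677382) = -377829*(-437911) = 165455475219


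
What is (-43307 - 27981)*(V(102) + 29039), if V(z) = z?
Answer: -2077403608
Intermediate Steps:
(-43307 - 27981)*(V(102) + 29039) = (-43307 - 27981)*(102 + 29039) = -71288*29141 = -2077403608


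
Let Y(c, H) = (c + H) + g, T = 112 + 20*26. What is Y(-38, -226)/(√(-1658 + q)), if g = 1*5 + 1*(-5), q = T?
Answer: 44*I*√114/57 ≈ 8.242*I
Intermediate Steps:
T = 632 (T = 112 + 520 = 632)
q = 632
g = 0 (g = 5 - 5 = 0)
Y(c, H) = H + c (Y(c, H) = (c + H) + 0 = (H + c) + 0 = H + c)
Y(-38, -226)/(√(-1658 + q)) = (-226 - 38)/(√(-1658 + 632)) = -264*(-I*√114/342) = -(-44)*I*√114/57 = 44*I*√114/57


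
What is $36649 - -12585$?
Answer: $49234$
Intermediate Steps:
$36649 - -12585 = 36649 + 12585 = 49234$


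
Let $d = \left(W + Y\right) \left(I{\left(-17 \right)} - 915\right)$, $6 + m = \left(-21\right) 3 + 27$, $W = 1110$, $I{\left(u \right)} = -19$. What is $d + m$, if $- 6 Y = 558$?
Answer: $-949920$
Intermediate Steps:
$Y = -93$ ($Y = \left(- \frac{1}{6}\right) 558 = -93$)
$m = -42$ ($m = -6 + \left(\left(-21\right) 3 + 27\right) = -6 + \left(-63 + 27\right) = -6 - 36 = -42$)
$d = -949878$ ($d = \left(1110 - 93\right) \left(-19 - 915\right) = 1017 \left(-934\right) = -949878$)
$d + m = -949878 - 42 = -949920$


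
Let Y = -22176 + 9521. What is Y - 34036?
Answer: -46691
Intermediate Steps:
Y = -12655
Y - 34036 = -12655 - 34036 = -46691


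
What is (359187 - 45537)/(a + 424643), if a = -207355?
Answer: 156825/108644 ≈ 1.4435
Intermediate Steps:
(359187 - 45537)/(a + 424643) = (359187 - 45537)/(-207355 + 424643) = 313650/217288 = 313650*(1/217288) = 156825/108644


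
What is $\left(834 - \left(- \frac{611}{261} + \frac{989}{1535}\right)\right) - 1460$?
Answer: $- \frac{250117754}{400635} \approx -624.3$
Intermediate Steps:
$\left(834 - \left(- \frac{611}{261} + \frac{989}{1535}\right)\right) - 1460 = \left(834 - - \frac{679756}{400635}\right) - 1460 = \left(834 + \left(\frac{611}{261} - \frac{989}{1535}\right)\right) - 1460 = \left(834 + \frac{679756}{400635}\right) - 1460 = \frac{334809346}{400635} - 1460 = - \frac{250117754}{400635}$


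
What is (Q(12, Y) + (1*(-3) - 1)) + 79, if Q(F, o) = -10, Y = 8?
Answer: 65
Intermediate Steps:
(Q(12, Y) + (1*(-3) - 1)) + 79 = (-10 + (1*(-3) - 1)) + 79 = (-10 + (-3 - 1)) + 79 = (-10 - 4) + 79 = -14 + 79 = 65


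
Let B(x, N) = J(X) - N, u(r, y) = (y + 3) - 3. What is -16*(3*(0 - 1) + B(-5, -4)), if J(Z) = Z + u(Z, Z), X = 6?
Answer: -208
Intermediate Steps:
u(r, y) = y (u(r, y) = (3 + y) - 3 = y)
J(Z) = 2*Z (J(Z) = Z + Z = 2*Z)
B(x, N) = 12 - N (B(x, N) = 2*6 - N = 12 - N)
-16*(3*(0 - 1) + B(-5, -4)) = -16*(3*(0 - 1) + (12 - 1*(-4))) = -16*(3*(-1) + (12 + 4)) = -16*(-3 + 16) = -16*13 = -208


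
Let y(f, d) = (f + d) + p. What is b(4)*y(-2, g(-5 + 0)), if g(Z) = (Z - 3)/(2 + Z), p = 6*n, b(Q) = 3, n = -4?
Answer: -70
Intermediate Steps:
p = -24 (p = 6*(-4) = -24)
g(Z) = (-3 + Z)/(2 + Z)
y(f, d) = -24 + d + f (y(f, d) = (f + d) - 24 = (d + f) - 24 = -24 + d + f)
b(4)*y(-2, g(-5 + 0)) = 3*(-24 + (-3 + (-5 + 0))/(2 + (-5 + 0)) - 2) = 3*(-24 + (-3 - 5)/(2 - 5) - 2) = 3*(-24 - 8/(-3) - 2) = 3*(-24 - ⅓*(-8) - 2) = 3*(-24 + 8/3 - 2) = 3*(-70/3) = -70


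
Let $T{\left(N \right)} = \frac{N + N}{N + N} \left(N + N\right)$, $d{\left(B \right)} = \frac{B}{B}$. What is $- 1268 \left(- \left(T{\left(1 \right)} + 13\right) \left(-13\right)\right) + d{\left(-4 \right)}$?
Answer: $-247259$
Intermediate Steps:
$d{\left(B \right)} = 1$
$T{\left(N \right)} = 2 N$ ($T{\left(N \right)} = \frac{2 N}{2 N} 2 N = 2 N \frac{1}{2 N} 2 N = 1 \cdot 2 N = 2 N$)
$- 1268 \left(- \left(T{\left(1 \right)} + 13\right) \left(-13\right)\right) + d{\left(-4 \right)} = - 1268 \left(- \left(2 \cdot 1 + 13\right) \left(-13\right)\right) + 1 = - 1268 \left(- \left(2 + 13\right) \left(-13\right)\right) + 1 = - 1268 \left(- 15 \left(-13\right)\right) + 1 = - 1268 \left(\left(-1\right) \left(-195\right)\right) + 1 = \left(-1268\right) 195 + 1 = -247260 + 1 = -247259$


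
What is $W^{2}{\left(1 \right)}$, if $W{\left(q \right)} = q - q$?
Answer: $0$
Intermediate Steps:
$W{\left(q \right)} = 0$
$W^{2}{\left(1 \right)} = 0^{2} = 0$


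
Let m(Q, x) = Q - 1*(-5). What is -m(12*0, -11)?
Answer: -5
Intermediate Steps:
m(Q, x) = 5 + Q (m(Q, x) = Q + 5 = 5 + Q)
-m(12*0, -11) = -(5 + 12*0) = -(5 + 0) = -1*5 = -5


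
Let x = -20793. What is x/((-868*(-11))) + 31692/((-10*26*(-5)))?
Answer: 68891079/3103100 ≈ 22.201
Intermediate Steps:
x/((-868*(-11))) + 31692/((-10*26*(-5))) = -20793/((-868*(-11))) + 31692/((-10*26*(-5))) = -20793/9548 + 31692/((-260*(-5))) = -20793*1/9548 + 31692/1300 = -20793/9548 + 31692*(1/1300) = -20793/9548 + 7923/325 = 68891079/3103100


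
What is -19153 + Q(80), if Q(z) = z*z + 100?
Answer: -12653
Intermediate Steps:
Q(z) = 100 + z² (Q(z) = z² + 100 = 100 + z²)
-19153 + Q(80) = -19153 + (100 + 80²) = -19153 + (100 + 6400) = -19153 + 6500 = -12653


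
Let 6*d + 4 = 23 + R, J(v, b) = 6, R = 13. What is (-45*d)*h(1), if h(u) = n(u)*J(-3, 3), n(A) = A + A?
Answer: -2880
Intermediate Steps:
n(A) = 2*A
h(u) = 12*u (h(u) = (2*u)*6 = 12*u)
d = 16/3 (d = -⅔ + (23 + 13)/6 = -⅔ + (⅙)*36 = -⅔ + 6 = 16/3 ≈ 5.3333)
(-45*d)*h(1) = (-45*16/3)*(12*1) = -240*12 = -2880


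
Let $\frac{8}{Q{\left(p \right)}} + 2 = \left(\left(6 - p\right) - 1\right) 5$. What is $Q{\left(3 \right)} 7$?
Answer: $7$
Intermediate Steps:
$Q{\left(p \right)} = \frac{8}{23 - 5 p}$ ($Q{\left(p \right)} = \frac{8}{-2 + \left(\left(6 - p\right) - 1\right) 5} = \frac{8}{-2 + \left(5 - p\right) 5} = \frac{8}{-2 - \left(-25 + 5 p\right)} = \frac{8}{23 - 5 p}$)
$Q{\left(3 \right)} 7 = - \frac{8}{-23 + 5 \cdot 3} \cdot 7 = - \frac{8}{-23 + 15} \cdot 7 = - \frac{8}{-8} \cdot 7 = \left(-8\right) \left(- \frac{1}{8}\right) 7 = 1 \cdot 7 = 7$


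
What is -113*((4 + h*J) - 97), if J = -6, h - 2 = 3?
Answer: 13899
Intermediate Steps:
h = 5 (h = 2 + 3 = 5)
-113*((4 + h*J) - 97) = -113*((4 + 5*(-6)) - 97) = -113*((4 - 30) - 97) = -113*(-26 - 97) = -113*(-123) = 13899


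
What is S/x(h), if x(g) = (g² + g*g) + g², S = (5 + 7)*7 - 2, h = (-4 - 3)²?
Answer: 82/7203 ≈ 0.011384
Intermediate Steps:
h = 49 (h = (-7)² = 49)
S = 82 (S = 12*7 - 2 = 84 - 2 = 82)
x(g) = 3*g² (x(g) = (g² + g²) + g² = 2*g² + g² = 3*g²)
S/x(h) = 82/((3*49²)) = 82/((3*2401)) = 82/7203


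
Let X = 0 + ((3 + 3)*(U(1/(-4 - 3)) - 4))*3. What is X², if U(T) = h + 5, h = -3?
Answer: 1296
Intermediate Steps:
U(T) = 2 (U(T) = -3 + 5 = 2)
X = -36 (X = 0 + ((3 + 3)*(2 - 4))*3 = 0 + (6*(-2))*3 = 0 - 12*3 = 0 - 36 = -36)
X² = (-36)² = 1296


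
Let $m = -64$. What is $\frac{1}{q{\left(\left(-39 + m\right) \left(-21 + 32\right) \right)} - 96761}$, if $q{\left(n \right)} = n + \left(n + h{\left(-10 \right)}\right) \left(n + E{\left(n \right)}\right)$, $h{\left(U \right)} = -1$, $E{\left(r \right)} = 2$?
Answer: $\frac{1}{1184660} \approx 8.4412 \cdot 10^{-7}$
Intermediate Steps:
$q{\left(n \right)} = n + \left(-1 + n\right) \left(2 + n\right)$ ($q{\left(n \right)} = n + \left(n - 1\right) \left(n + 2\right) = n + \left(-1 + n\right) \left(2 + n\right)$)
$\frac{1}{q{\left(\left(-39 + m\right) \left(-21 + 32\right) \right)} - 96761} = \frac{1}{\left(-2 + \left(\left(-39 - 64\right) \left(-21 + 32\right)\right)^{2} + 2 \left(-39 - 64\right) \left(-21 + 32\right)\right) - 96761} = \frac{1}{\left(-2 + \left(\left(-103\right) 11\right)^{2} + 2 \left(\left(-103\right) 11\right)\right) - 96761} = \frac{1}{\left(-2 + \left(-1133\right)^{2} + 2 \left(-1133\right)\right) - 96761} = \frac{1}{\left(-2 + 1283689 - 2266\right) - 96761} = \frac{1}{1281421 - 96761} = \frac{1}{1184660}$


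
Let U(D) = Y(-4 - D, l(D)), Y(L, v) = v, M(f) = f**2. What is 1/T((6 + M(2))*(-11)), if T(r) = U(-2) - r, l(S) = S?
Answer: 1/108 ≈ 0.0092593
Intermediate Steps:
U(D) = D
T(r) = -2 - r
1/T((6 + M(2))*(-11)) = 1/(-2 - (6 + 2**2)*(-11)) = 1/(-2 - (6 + 4)*(-11)) = 1/(-2 - 10*(-11)) = 1/(-2 - 1*(-110)) = 1/(-2 + 110) = 1/108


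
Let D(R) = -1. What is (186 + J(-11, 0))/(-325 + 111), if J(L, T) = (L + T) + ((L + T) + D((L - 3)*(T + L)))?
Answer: -163/214 ≈ -0.76168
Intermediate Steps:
J(L, T) = -1 + 2*L + 2*T (J(L, T) = (L + T) + ((L + T) - 1) = (L + T) + (-1 + L + T) = -1 + 2*L + 2*T)
(186 + J(-11, 0))/(-325 + 111) = (186 + (-1 + 2*(-11) + 2*0))/(-325 + 111) = (186 + (-1 - 22 + 0))/(-214) = (186 - 23)*(-1/214) = 163*(-1/214) = -163/214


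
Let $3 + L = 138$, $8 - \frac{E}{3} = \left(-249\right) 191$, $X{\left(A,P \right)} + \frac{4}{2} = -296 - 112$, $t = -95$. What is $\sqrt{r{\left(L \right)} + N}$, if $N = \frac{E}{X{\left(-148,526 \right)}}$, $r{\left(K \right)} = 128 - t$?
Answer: $\frac{i \sqrt{21021110}}{410} \approx 11.183 i$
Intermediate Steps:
$X{\left(A,P \right)} = -410$ ($X{\left(A,P \right)} = -2 - 408 = -410$)
$E = 142701$ ($E = 24 - 3 \left(\left(-249\right) 191\right) = 24 - -142677 = 24 + 142677 = 142701$)
$L = 135$ ($L = -3 + 138 = 135$)
$r{\left(K \right)} = 223$ ($r{\left(K \right)} = 128 - -95 = 128 + 95 = 223$)
$N = - \frac{142701}{410}$ ($N = \frac{142701}{-410} = 142701 \left(- \frac{1}{410}\right) = - \frac{142701}{410} \approx -348.05$)
$\sqrt{r{\left(L \right)} + N} = \sqrt{223 - \frac{142701}{410}} = \sqrt{- \frac{51271}{410}} = \frac{i \sqrt{21021110}}{410}$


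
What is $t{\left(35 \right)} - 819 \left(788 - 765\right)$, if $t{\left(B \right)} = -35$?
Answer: $-18872$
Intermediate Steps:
$t{\left(35 \right)} - 819 \left(788 - 765\right) = -35 - 819 \left(788 - 765\right) = -35 - 18837 = -18872$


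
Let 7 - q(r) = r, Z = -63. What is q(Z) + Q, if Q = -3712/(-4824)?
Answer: 42674/603 ≈ 70.770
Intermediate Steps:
q(r) = 7 - r
Q = 464/603 (Q = -3712*(-1/4824) = 464/603 ≈ 0.76949)
q(Z) + Q = (7 - 1*(-63)) + 464/603 = (7 + 63) + 464/603 = 70 + 464/603 = 42674/603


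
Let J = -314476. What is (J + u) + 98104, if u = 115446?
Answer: -100926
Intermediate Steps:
(J + u) + 98104 = (-314476 + 115446) + 98104 = -199030 + 98104 = -100926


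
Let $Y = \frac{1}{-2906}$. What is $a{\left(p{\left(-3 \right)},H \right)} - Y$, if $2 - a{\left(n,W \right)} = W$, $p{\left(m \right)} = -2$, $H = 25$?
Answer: $- \frac{66837}{2906} \approx -23.0$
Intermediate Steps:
$a{\left(n,W \right)} = 2 - W$
$Y = - \frac{1}{2906} \approx -0.00034412$
$a{\left(p{\left(-3 \right)},H \right)} - Y = \left(2 - 25\right) - - \frac{1}{2906} = \left(2 - 25\right) + \frac{1}{2906} = -23 + \frac{1}{2906} = - \frac{66837}{2906}$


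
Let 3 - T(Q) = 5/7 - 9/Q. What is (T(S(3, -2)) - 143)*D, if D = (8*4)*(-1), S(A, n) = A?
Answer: 30848/7 ≈ 4406.9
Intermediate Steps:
D = -32 (D = 32*(-1) = -32)
T(Q) = 16/7 + 9/Q (T(Q) = 3 - (5/7 - 9/Q) = 3 + (-5/7 + 9/Q) = 16/7 + 9/Q)
(T(S(3, -2)) - 143)*D = ((16/7 + 9/3) - 143)*(-32) = ((16/7 + 9*(⅓)) - 143)*(-32) = ((16/7 + 3) - 143)*(-32) = (37/7 - 143)*(-32) = -964/7*(-32) = 30848/7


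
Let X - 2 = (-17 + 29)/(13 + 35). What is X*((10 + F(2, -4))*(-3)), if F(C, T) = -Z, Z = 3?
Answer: -189/4 ≈ -47.250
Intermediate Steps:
X = 9/4 (X = 2 + (-17 + 29)/(13 + 35) = 2 + 12/48 = 2 + 12*(1/48) = 2 + ¼ = 9/4 ≈ 2.2500)
F(C, T) = -3 (F(C, T) = -1*3 = -3)
X*((10 + F(2, -4))*(-3)) = 9*((10 - 3)*(-3))/4 = 9*(7*(-3))/4 = (9/4)*(-21) = -189/4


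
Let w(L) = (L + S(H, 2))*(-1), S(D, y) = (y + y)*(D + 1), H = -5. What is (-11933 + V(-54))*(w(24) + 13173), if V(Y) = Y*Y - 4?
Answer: -118761465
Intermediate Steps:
V(Y) = -4 + Y**2 (V(Y) = Y**2 - 4 = -4 + Y**2)
S(D, y) = 2*y*(1 + D) (S(D, y) = (2*y)*(1 + D) = 2*y*(1 + D))
w(L) = 16 - L (w(L) = (L + 2*2*(1 - 5))*(-1) = (L + 2*2*(-4))*(-1) = (L - 16)*(-1) = (-16 + L)*(-1) = 16 - L)
(-11933 + V(-54))*(w(24) + 13173) = (-11933 + (-4 + (-54)**2))*((16 - 1*24) + 13173) = (-11933 + (-4 + 2916))*((16 - 24) + 13173) = (-11933 + 2912)*(-8 + 13173) = -9021*13165 = -118761465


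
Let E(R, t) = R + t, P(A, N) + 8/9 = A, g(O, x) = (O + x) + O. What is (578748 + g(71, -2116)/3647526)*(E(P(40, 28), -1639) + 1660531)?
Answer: 5253001320868250020/5471289 ≈ 9.6010e+11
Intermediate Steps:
g(O, x) = x + 2*O
P(A, N) = -8/9 + A
(578748 + g(71, -2116)/3647526)*(E(P(40, 28), -1639) + 1660531) = (578748 + (-2116 + 2*71)/3647526)*(((-8/9 + 40) - 1639) + 1660531) = (578748 + (-2116 + 142)*(1/3647526))*((352/9 - 1639) + 1660531) = (578748 - 1974*1/3647526)*(-14399/9 + 1660531) = (578748 - 329/607921)*(14930380/9) = (351833062579/607921)*(14930380/9) = 5253001320868250020/5471289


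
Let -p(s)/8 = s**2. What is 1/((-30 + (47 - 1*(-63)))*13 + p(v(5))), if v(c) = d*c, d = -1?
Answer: 1/840 ≈ 0.0011905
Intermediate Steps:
v(c) = -c
p(s) = -8*s**2
1/((-30 + (47 - 1*(-63)))*13 + p(v(5))) = 1/((-30 + (47 - 1*(-63)))*13 - 8*(-1*5)**2) = 1/((-30 + (47 + 63))*13 - 8*(-5)**2) = 1/((-30 + 110)*13 - 8*25) = 1/(80*13 - 200) = 1/(1040 - 200) = 1/840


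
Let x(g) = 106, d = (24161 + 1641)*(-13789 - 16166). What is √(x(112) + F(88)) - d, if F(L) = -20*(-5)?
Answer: 772898910 + √206 ≈ 7.7290e+8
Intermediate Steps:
F(L) = 100
d = -772898910 (d = 25802*(-29955) = -772898910)
√(x(112) + F(88)) - d = √(106 + 100) - 1*(-772898910) = √206 + 772898910 = 772898910 + √206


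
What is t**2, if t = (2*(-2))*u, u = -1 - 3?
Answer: 256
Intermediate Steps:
u = -4
t = 16 (t = (2*(-2))*(-4) = -4*(-4) = 16)
t**2 = 16**2 = 256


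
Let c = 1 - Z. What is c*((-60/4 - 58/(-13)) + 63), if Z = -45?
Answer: 31372/13 ≈ 2413.2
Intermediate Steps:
c = 46 (c = 1 - 1*(-45) = 1 + 45 = 46)
c*((-60/4 - 58/(-13)) + 63) = 46*((-60/4 - 58/(-13)) + 63) = 46*((-60*¼ - 58*(-1/13)) + 63) = 46*((-15 + 58/13) + 63) = 46*(-137/13 + 63) = 46*(682/13) = 31372/13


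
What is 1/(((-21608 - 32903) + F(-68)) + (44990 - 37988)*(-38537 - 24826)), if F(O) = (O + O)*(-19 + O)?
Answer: -1/443710405 ≈ -2.2537e-9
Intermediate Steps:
F(O) = 2*O*(-19 + O) (F(O) = (2*O)*(-19 + O) = 2*O*(-19 + O))
1/(((-21608 - 32903) + F(-68)) + (44990 - 37988)*(-38537 - 24826)) = 1/(((-21608 - 32903) + 2*(-68)*(-19 - 68)) + (44990 - 37988)*(-38537 - 24826)) = 1/((-54511 + 2*(-68)*(-87)) + 7002*(-63363)) = 1/((-54511 + 11832) - 443667726) = 1/(-42679 - 443667726) = 1/(-443710405) = -1/443710405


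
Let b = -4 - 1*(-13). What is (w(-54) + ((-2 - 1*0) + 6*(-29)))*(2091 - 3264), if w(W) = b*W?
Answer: 776526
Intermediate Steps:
b = 9 (b = -4 + 13 = 9)
w(W) = 9*W
(w(-54) + ((-2 - 1*0) + 6*(-29)))*(2091 - 3264) = (9*(-54) + ((-2 - 1*0) + 6*(-29)))*(2091 - 3264) = (-486 + ((-2 + 0) - 174))*(-1173) = (-486 + (-2 - 174))*(-1173) = (-486 - 176)*(-1173) = -662*(-1173) = 776526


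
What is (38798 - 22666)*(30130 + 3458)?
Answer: 541841616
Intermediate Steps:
(38798 - 22666)*(30130 + 3458) = 16132*33588 = 541841616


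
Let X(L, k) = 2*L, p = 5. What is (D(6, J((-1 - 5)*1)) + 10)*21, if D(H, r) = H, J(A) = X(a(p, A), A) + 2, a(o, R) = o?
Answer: 336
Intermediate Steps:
J(A) = 12 (J(A) = 2*5 + 2 = 10 + 2 = 12)
(D(6, J((-1 - 5)*1)) + 10)*21 = (6 + 10)*21 = 16*21 = 336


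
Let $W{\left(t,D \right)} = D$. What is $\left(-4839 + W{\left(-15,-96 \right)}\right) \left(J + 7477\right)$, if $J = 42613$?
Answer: $-247194150$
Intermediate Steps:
$\left(-4839 + W{\left(-15,-96 \right)}\right) \left(J + 7477\right) = \left(-4839 - 96\right) \left(42613 + 7477\right) = \left(-4935\right) 50090 = -247194150$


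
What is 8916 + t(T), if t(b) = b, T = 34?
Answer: 8950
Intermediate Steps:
8916 + t(T) = 8916 + 34 = 8950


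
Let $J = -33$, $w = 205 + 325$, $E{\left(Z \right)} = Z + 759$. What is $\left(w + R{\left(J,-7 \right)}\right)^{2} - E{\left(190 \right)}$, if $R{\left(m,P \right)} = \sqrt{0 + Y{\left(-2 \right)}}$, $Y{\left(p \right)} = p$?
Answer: $279949 + 1060 i \sqrt{2} \approx 2.7995 \cdot 10^{5} + 1499.1 i$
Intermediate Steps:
$E{\left(Z \right)} = 759 + Z$
$w = 530$
$R{\left(m,P \right)} = i \sqrt{2}$ ($R{\left(m,P \right)} = \sqrt{0 - 2} = \sqrt{-2} = i \sqrt{2}$)
$\left(w + R{\left(J,-7 \right)}\right)^{2} - E{\left(190 \right)} = \left(530 + i \sqrt{2}\right)^{2} - \left(759 + 190\right) = \left(530 + i \sqrt{2}\right)^{2} - 949 = -949 + \left(530 + i \sqrt{2}\right)^{2}$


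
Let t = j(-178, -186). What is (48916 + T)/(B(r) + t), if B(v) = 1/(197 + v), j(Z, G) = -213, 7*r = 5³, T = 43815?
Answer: -139467424/320345 ≈ -435.37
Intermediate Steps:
r = 125/7 (r = (⅐)*5³ = (⅐)*125 = 125/7 ≈ 17.857)
t = -213
(48916 + T)/(B(r) + t) = (48916 + 43815)/(1/(197 + 125/7) - 213) = 92731/(1/(1504/7) - 213) = 92731/(7/1504 - 213) = 92731/(-320345/1504) = 92731*(-1504/320345) = -139467424/320345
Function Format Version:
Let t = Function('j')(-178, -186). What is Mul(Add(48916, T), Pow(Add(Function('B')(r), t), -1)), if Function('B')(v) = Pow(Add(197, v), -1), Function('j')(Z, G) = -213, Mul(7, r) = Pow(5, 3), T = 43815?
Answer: Rational(-139467424, 320345) ≈ -435.37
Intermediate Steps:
r = Rational(125, 7) (r = Mul(Rational(1, 7), Pow(5, 3)) = Mul(Rational(1, 7), 125) = Rational(125, 7) ≈ 17.857)
t = -213
Mul(Add(48916, T), Pow(Add(Function('B')(r), t), -1)) = Mul(Add(48916, 43815), Pow(Add(Pow(Add(197, Rational(125, 7)), -1), -213), -1)) = Mul(92731, Pow(Add(Pow(Rational(1504, 7), -1), -213), -1)) = Mul(92731, Pow(Add(Rational(7, 1504), -213), -1)) = Mul(92731, Pow(Rational(-320345, 1504), -1)) = Mul(92731, Rational(-1504, 320345)) = Rational(-139467424, 320345)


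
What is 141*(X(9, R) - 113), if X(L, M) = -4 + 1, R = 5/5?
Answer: -16356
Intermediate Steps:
R = 1 (R = 5*(⅕) = 1)
X(L, M) = -3
141*(X(9, R) - 113) = 141*(-3 - 113) = 141*(-116) = -16356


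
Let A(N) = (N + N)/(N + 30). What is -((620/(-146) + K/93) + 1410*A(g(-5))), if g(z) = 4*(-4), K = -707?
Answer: 153722927/47523 ≈ 3234.7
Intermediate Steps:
g(z) = -16
A(N) = 2*N/(30 + N) (A(N) = (2*N)/(30 + N) = 2*N/(30 + N))
-((620/(-146) + K/93) + 1410*A(g(-5))) = -((620/(-146) - 707/93) + 1410*(2*(-16)/(30 - 16))) = -((620*(-1/146) - 707*1/93) + 1410*(2*(-16)/14)) = -((-310/73 - 707/93) + 1410*(2*(-16)*(1/14))) = -(-80441/6789 + 1410*(-16/7)) = -(-80441/6789 - 22560/7) = -1*(-153722927/47523) = 153722927/47523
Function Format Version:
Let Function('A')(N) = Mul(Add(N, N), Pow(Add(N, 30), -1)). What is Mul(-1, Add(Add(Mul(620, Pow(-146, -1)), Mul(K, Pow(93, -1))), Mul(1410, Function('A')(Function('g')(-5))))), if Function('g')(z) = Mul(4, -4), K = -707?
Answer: Rational(153722927, 47523) ≈ 3234.7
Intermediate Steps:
Function('g')(z) = -16
Function('A')(N) = Mul(2, N, Pow(Add(30, N), -1)) (Function('A')(N) = Mul(Mul(2, N), Pow(Add(30, N), -1)) = Mul(2, N, Pow(Add(30, N), -1)))
Mul(-1, Add(Add(Mul(620, Pow(-146, -1)), Mul(K, Pow(93, -1))), Mul(1410, Function('A')(Function('g')(-5))))) = Mul(-1, Add(Add(Mul(620, Pow(-146, -1)), Mul(-707, Pow(93, -1))), Mul(1410, Mul(2, -16, Pow(Add(30, -16), -1))))) = Mul(-1, Add(Add(Mul(620, Rational(-1, 146)), Mul(-707, Rational(1, 93))), Mul(1410, Mul(2, -16, Pow(14, -1))))) = Mul(-1, Add(Add(Rational(-310, 73), Rational(-707, 93)), Mul(1410, Mul(2, -16, Rational(1, 14))))) = Mul(-1, Add(Rational(-80441, 6789), Mul(1410, Rational(-16, 7)))) = Mul(-1, Add(Rational(-80441, 6789), Rational(-22560, 7))) = Mul(-1, Rational(-153722927, 47523)) = Rational(153722927, 47523)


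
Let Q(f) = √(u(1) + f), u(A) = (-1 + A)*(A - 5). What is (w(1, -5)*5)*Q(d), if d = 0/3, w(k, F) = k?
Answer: 0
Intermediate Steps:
d = 0 (d = 0*(⅓) = 0)
u(A) = (-1 + A)*(-5 + A)
Q(f) = √f (Q(f) = √((5 + 1² - 6*1) + f) = √((5 + 1 - 6) + f) = √(0 + f) = √f)
(w(1, -5)*5)*Q(d) = (1*5)*√0 = 5*0 = 0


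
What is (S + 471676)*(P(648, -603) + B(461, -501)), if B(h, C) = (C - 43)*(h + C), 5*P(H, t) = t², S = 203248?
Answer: 318840171916/5 ≈ 6.3768e+10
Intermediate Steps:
P(H, t) = t²/5
B(h, C) = (-43 + C)*(C + h)
(S + 471676)*(P(648, -603) + B(461, -501)) = (203248 + 471676)*((⅕)*(-603)² + ((-501)² - 43*(-501) - 43*461 - 501*461)) = 674924*((⅕)*363609 + (251001 + 21543 - 19823 - 230961)) = 674924*(363609/5 + 21760) = 674924*(472409/5) = 318840171916/5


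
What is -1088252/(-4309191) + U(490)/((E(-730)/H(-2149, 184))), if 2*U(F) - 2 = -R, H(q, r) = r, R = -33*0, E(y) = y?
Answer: 766408/1572854715 ≈ 0.00048727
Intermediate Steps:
R = 0
U(F) = 1 (U(F) = 1 + (-1*0)/2 = 1 + (½)*0 = 1 + 0 = 1)
-1088252/(-4309191) + U(490)/((E(-730)/H(-2149, 184))) = -1088252/(-4309191) + 1/(-730/184) = -1088252*(-1/4309191) + 1/(-730*1/184) = 1088252/4309191 + 1/(-365/92) = 1088252/4309191 + 1*(-92/365) = 1088252/4309191 - 92/365 = 766408/1572854715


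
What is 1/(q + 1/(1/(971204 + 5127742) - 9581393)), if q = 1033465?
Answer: 58436398511777/60391972587967518359 ≈ 9.6762e-7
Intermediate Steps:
1/(q + 1/(1/(971204 + 5127742) - 9581393)) = 1/(1033465 + 1/(1/(971204 + 5127742) - 9581393)) = 1/(1033465 + 1/(1/6098946 - 9581393)) = 1/(1033465 + 1/(-58436398511777/6098946)) = 1/(1033465 - 6098946/58436398511777) = 1/(60391972587967518359/58436398511777) = 58436398511777/60391972587967518359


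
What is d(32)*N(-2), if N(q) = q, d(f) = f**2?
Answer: -2048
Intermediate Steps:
d(32)*N(-2) = 32**2*(-2) = 1024*(-2) = -2048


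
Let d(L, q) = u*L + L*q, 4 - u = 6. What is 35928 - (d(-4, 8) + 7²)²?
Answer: 35303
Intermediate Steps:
u = -2 (u = 4 - 1*6 = 4 - 6 = -2)
d(L, q) = -2*L + L*q
35928 - (d(-4, 8) + 7²)² = 35928 - (-4*(-2 + 8) + 7²)² = 35928 - (-4*6 + 49)² = 35928 - (-24 + 49)² = 35928 - 1*25² = 35928 - 1*625 = 35928 - 625 = 35303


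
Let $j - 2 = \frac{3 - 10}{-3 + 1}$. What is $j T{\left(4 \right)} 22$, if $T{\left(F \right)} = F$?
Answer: $484$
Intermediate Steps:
$j = \frac{11}{2}$ ($j = 2 + \frac{3 - 10}{-3 + 1} = 2 - \frac{7}{-2} = 2 - - \frac{7}{2} = 2 + \frac{7}{2} = \frac{11}{2} \approx 5.5$)
$j T{\left(4 \right)} 22 = \frac{11}{2} \cdot 4 \cdot 22 = 22 \cdot 22 = 484$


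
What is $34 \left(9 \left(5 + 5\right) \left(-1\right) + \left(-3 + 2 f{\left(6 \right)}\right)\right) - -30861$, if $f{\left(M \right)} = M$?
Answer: $28107$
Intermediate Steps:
$34 \left(9 \left(5 + 5\right) \left(-1\right) + \left(-3 + 2 f{\left(6 \right)}\right)\right) - -30861 = 34 \left(9 \left(5 + 5\right) \left(-1\right) + \left(-3 + 2 \cdot 6\right)\right) - -30861 = 34 \left(9 \cdot 10 \left(-1\right) + \left(-3 + 12\right)\right) + 30861 = 34 \left(9 \left(-10\right) + 9\right) + 30861 = 34 \left(-90 + 9\right) + 30861 = 34 \left(-81\right) + 30861 = -2754 + 30861 = 28107$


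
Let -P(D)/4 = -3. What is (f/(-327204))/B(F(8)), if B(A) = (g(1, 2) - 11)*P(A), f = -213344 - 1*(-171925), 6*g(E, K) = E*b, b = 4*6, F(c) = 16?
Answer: -97/64368 ≈ -0.0015070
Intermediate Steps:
b = 24
g(E, K) = 4*E (g(E, K) = (E*24)/6 = (24*E)/6 = 4*E)
P(D) = 12 (P(D) = -4*(-3) = 12)
f = -41419 (f = -213344 + 171925 = -41419)
B(A) = -84 (B(A) = (4*1 - 11)*12 = (4 - 11)*12 = -7*12 = -84)
(f/(-327204))/B(F(8)) = -41419/(-327204)/(-84) = -41419*(-1/327204)*(-1/84) = (679/5364)*(-1/84) = -97/64368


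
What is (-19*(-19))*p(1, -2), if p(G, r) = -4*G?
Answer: -1444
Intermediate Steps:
(-19*(-19))*p(1, -2) = (-19*(-19))*(-4*1) = 361*(-4) = -1444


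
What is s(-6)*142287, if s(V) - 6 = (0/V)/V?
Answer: 853722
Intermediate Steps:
s(V) = 6 (s(V) = 6 + (0/V)/V = 6 + 0/V = 6 + 0 = 6)
s(-6)*142287 = 6*142287 = 853722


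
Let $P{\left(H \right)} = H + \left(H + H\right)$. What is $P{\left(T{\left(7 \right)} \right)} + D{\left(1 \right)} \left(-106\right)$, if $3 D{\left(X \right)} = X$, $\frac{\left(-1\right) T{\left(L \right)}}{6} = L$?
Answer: $- \frac{484}{3} \approx -161.33$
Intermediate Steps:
$T{\left(L \right)} = - 6 L$
$D{\left(X \right)} = \frac{X}{3}$
$P{\left(H \right)} = 3 H$ ($P{\left(H \right)} = H + 2 H = 3 H$)
$P{\left(T{\left(7 \right)} \right)} + D{\left(1 \right)} \left(-106\right) = 3 \left(\left(-6\right) 7\right) + \frac{1}{3} \cdot 1 \left(-106\right) = 3 \left(-42\right) + \frac{1}{3} \left(-106\right) = -126 - \frac{106}{3} = - \frac{484}{3}$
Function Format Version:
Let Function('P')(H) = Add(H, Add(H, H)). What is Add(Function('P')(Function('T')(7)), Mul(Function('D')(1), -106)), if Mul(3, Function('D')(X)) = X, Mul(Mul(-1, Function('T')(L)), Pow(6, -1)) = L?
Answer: Rational(-484, 3) ≈ -161.33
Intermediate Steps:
Function('T')(L) = Mul(-6, L)
Function('D')(X) = Mul(Rational(1, 3), X)
Function('P')(H) = Mul(3, H) (Function('P')(H) = Add(H, Mul(2, H)) = Mul(3, H))
Add(Function('P')(Function('T')(7)), Mul(Function('D')(1), -106)) = Add(Mul(3, Mul(-6, 7)), Mul(Mul(Rational(1, 3), 1), -106)) = Add(Mul(3, -42), Mul(Rational(1, 3), -106)) = Add(-126, Rational(-106, 3)) = Rational(-484, 3)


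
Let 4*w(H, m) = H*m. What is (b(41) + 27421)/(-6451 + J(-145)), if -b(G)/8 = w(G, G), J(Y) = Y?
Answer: -24059/6596 ≈ -3.6475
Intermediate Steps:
w(H, m) = H*m/4 (w(H, m) = (H*m)/4 = H*m/4)
b(G) = -2*G**2 (b(G) = -2*G*G = -2*G**2)
(b(41) + 27421)/(-6451 + J(-145)) = (-2*41**2 + 27421)/(-6451 - 145) = (-2*1681 + 27421)/(-6596) = (-3362 + 27421)*(-1/6596) = 24059*(-1/6596) = -24059/6596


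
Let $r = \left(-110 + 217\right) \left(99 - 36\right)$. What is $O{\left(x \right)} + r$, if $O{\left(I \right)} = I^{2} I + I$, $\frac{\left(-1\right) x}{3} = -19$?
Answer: $191991$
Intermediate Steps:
$x = 57$ ($x = \left(-3\right) \left(-19\right) = 57$)
$r = 6741$ ($r = 107 \cdot 63 = 6741$)
$O{\left(I \right)} = I + I^{3}$ ($O{\left(I \right)} = I^{3} + I = I + I^{3}$)
$O{\left(x \right)} + r = \left(57 + 57^{3}\right) + 6741 = \left(57 + 185193\right) + 6741 = 185250 + 6741 = 191991$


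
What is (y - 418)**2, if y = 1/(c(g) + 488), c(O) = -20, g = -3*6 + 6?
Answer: 38268358129/219024 ≈ 1.7472e+5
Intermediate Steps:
g = -12 (g = -18 + 6 = -12)
y = 1/468 (y = 1/(-20 + 488) = 1/468 ≈ 0.0021368)
(y - 418)**2 = (1/468 - 418)**2 = (-195623/468)**2 = 38268358129/219024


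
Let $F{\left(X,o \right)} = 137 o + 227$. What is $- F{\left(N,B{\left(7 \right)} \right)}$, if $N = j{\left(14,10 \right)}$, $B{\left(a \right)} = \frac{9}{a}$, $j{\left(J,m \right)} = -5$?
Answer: $- \frac{2822}{7} \approx -403.14$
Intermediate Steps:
$N = -5$
$F{\left(X,o \right)} = 227 + 137 o$
$- F{\left(N,B{\left(7 \right)} \right)} = - (227 + 137 \cdot \frac{9}{7}) = - (227 + \frac{1233}{7}) = \left(-1\right) \frac{2822}{7} = - \frac{2822}{7}$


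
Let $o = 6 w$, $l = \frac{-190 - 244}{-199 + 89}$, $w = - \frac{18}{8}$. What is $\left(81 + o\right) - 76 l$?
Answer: $- \frac{25559}{110} \approx -232.35$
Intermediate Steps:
$w = - \frac{9}{4}$ ($w = \left(-18\right) \frac{1}{8} = - \frac{9}{4} \approx -2.25$)
$l = \frac{217}{55}$ ($l = - \frac{434}{-110} = \left(-434\right) \left(- \frac{1}{110}\right) = \frac{217}{55} \approx 3.9455$)
$o = - \frac{27}{2}$ ($o = 6 \left(- \frac{9}{4}\right) = - \frac{27}{2} \approx -13.5$)
$\left(81 + o\right) - 76 l = \left(81 - \frac{27}{2}\right) - \frac{16492}{55} = \frac{135}{2} - \frac{16492}{55} = - \frac{25559}{110}$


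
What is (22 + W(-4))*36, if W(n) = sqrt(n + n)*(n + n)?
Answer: 792 - 576*I*sqrt(2) ≈ 792.0 - 814.59*I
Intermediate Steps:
W(n) = 2*sqrt(2)*n**(3/2) (W(n) = sqrt(2*n)*(2*n) = (sqrt(2)*sqrt(n))*(2*n) = 2*sqrt(2)*n**(3/2))
(22 + W(-4))*36 = (22 + 2*sqrt(2)*(-4)**(3/2))*36 = (22 + 2*sqrt(2)*(-8*I))*36 = (22 - 16*I*sqrt(2))*36 = 792 - 576*I*sqrt(2)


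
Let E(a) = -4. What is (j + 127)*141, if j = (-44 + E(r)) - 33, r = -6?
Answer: 6486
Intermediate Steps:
j = -81 (j = (-44 - 4) - 33 = -48 - 33 = -81)
(j + 127)*141 = (-81 + 127)*141 = 46*141 = 6486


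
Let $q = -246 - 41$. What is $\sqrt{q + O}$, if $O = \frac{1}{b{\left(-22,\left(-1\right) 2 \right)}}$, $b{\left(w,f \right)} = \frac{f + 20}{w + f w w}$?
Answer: $3 i \sqrt{38} \approx 18.493 i$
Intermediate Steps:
$b{\left(w,f \right)} = \frac{20 + f}{w + f w^{2}}$
$q = -287$
$O = -55$ ($O = \frac{1}{\frac{1}{-22} \frac{1}{1 + \left(-1\right) 2 \left(-22\right)} \left(20 - 2\right)} = \frac{1}{\left(- \frac{1}{22}\right) \frac{1}{1 - -44} \left(20 - 2\right)} = \frac{1}{\left(- \frac{1}{22}\right) \frac{1}{1 + 44} \cdot 18} = \frac{1}{\left(- \frac{1}{22}\right) \frac{1}{45} \cdot 18} = \frac{1}{- \frac{1}{55}} = -55$)
$\sqrt{q + O} = \sqrt{-287 - 55} = \sqrt{-342} = 3 i \sqrt{38}$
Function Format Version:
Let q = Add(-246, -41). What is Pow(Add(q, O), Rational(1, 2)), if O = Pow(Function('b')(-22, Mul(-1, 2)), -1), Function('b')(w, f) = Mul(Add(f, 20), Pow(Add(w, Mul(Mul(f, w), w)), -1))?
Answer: Mul(3, I, Pow(38, Rational(1, 2))) ≈ Mul(18.493, I)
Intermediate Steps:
Function('b')(w, f) = Mul(Pow(Add(w, Mul(f, Pow(w, 2))), -1), Add(20, f)) (Function('b')(w, f) = Mul(Add(20, f), Pow(Add(w, Mul(f, Pow(w, 2))), -1)) = Mul(Pow(Add(w, Mul(f, Pow(w, 2))), -1), Add(20, f)))
q = -287
O = -55 (O = Pow(Mul(Pow(-22, -1), Pow(Add(1, Mul(Mul(-1, 2), -22)), -1), Add(20, Mul(-1, 2))), -1) = Pow(Mul(Rational(-1, 22), Pow(Add(1, Mul(-2, -22)), -1), Add(20, -2)), -1) = Pow(Mul(Rational(-1, 22), Pow(Add(1, 44), -1), 18), -1) = Pow(Mul(Rational(-1, 22), Pow(45, -1), 18), -1) = Pow(Mul(Rational(-1, 22), Rational(1, 45), 18), -1) = Pow(Rational(-1, 55), -1) = -55)
Pow(Add(q, O), Rational(1, 2)) = Pow(Add(-287, -55), Rational(1, 2)) = Pow(-342, Rational(1, 2)) = Mul(3, I, Pow(38, Rational(1, 2)))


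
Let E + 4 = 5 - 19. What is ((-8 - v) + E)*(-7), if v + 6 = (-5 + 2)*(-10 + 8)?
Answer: 182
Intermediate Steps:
v = 0 (v = -6 + (-5 + 2)*(-10 + 8) = -6 - 3*(-2) = -6 + 6 = 0)
E = -18 (E = -4 + (5 - 19) = -4 - 14 = -18)
((-8 - v) + E)*(-7) = ((-8 - 1*0) - 18)*(-7) = ((-8 + 0) - 18)*(-7) = (-8 - 18)*(-7) = -26*(-7) = 182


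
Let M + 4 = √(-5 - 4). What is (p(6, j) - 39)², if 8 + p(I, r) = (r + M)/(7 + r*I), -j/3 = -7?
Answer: 5551821/2527 - 37404*I/17689 ≈ 2197.0 - 2.1145*I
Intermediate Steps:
j = 21 (j = -3*(-7) = 21)
M = -4 + 3*I (M = -4 + √(-5 - 4) = -4 + √(-9) = -4 + 3*I ≈ -4.0 + 3.0*I)
p(I, r) = -8 + (-4 + r + 3*I)/(7 + I*r) (p(I, r) = -8 + (r + (-4 + 3*I))/(7 + r*I) = -8 + (-4 + r + 3*I)/(7 + I*r))
(p(6, j) - 39)² = ((-60 + 21 + 3*I - 8*6*21)/(7 + 6*21) - 39)² = ((-60 + 21 + 3*I - 1008)/(7 + 126) - 39)² = ((-1047 + 3*I)/133 - 39)² = ((-1047/133 + 3*I/133) - 39)² = (-6234/133 + 3*I/133)²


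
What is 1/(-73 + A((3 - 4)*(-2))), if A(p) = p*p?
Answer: -1/69 ≈ -0.014493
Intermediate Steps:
A(p) = p²
1/(-73 + A((3 - 4)*(-2))) = 1/(-73 + ((3 - 4)*(-2))²) = 1/(-73 + (-1*(-2))²) = 1/(-73 + 2²) = 1/(-73 + 4) = 1/(-69) = -1/69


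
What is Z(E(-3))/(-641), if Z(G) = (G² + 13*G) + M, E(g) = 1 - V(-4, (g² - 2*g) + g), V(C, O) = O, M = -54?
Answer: 76/641 ≈ 0.11856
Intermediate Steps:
E(g) = 1 + g - g² (E(g) = 1 - ((g² - 2*g) + g) = 1 - (g² - g) = 1 + (g - g²) = 1 + g - g²)
Z(G) = -54 + G² + 13*G (Z(G) = (G² + 13*G) - 54 = -54 + G² + 13*G)
Z(E(-3))/(-641) = (-54 + (1 - 1*(-3)*(-1 - 3))² + 13*(1 - 1*(-3)*(-1 - 3)))/(-641) = (-54 + (1 - 1*(-3)*(-4))² + 13*(1 - 1*(-3)*(-4)))*(-1/641) = (-54 + (1 - 12)² + 13*(1 - 12))*(-1/641) = (-54 + (-11)² + 13*(-11))*(-1/641) = (-54 + 121 - 143)*(-1/641) = -76*(-1/641) = 76/641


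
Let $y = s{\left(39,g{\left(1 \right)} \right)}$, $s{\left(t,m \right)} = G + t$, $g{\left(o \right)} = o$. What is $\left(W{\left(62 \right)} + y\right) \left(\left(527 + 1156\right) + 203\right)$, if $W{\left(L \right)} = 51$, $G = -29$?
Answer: $115046$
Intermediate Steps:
$s{\left(t,m \right)} = -29 + t$
$y = 10$ ($y = -29 + 39 = 10$)
$\left(W{\left(62 \right)} + y\right) \left(\left(527 + 1156\right) + 203\right) = \left(51 + 10\right) \left(\left(527 + 1156\right) + 203\right) = 61 \left(1683 + 203\right) = 61 \cdot 1886 = 115046$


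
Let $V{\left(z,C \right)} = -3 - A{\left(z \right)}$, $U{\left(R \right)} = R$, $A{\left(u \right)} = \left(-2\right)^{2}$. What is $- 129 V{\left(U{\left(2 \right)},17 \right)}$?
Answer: $903$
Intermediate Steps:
$A{\left(u \right)} = 4$
$V{\left(z,C \right)} = -7$ ($V{\left(z,C \right)} = -3 - 4 = -7$)
$- 129 V{\left(U{\left(2 \right)},17 \right)} = \left(-129\right) \left(-7\right) = 903$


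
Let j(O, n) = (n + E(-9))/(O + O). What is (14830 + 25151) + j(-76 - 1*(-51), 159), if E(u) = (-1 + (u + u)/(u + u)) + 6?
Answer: 399777/10 ≈ 39978.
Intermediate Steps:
E(u) = 6 (E(u) = (-1 + (2*u)/((2*u))) + 6 = (-1 + (2*u)*(1/(2*u))) + 6 = (-1 + 1) + 6 = 0 + 6 = 6)
j(O, n) = (6 + n)/(2*O) (j(O, n) = (n + 6)/(O + O) = (6 + n)/((2*O)) = (6 + n)*(1/(2*O)) = (6 + n)/(2*O))
(14830 + 25151) + j(-76 - 1*(-51), 159) = (14830 + 25151) + (6 + 159)/(2*(-76 - 1*(-51))) = 39981 + (½)*165/(-76 + 51) = 39981 + (½)*165/(-25) = 39981 + (½)*(-1/25)*165 = 39981 - 33/10 = 399777/10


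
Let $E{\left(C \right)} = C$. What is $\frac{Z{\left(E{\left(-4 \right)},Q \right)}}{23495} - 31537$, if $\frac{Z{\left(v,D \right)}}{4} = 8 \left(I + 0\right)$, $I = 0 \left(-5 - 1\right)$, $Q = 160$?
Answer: $-31537$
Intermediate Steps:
$I = 0$ ($I = 0 \left(-6\right) = 0$)
$Z{\left(v,D \right)} = 0$ ($Z{\left(v,D \right)} = 4 \cdot 8 \left(0 + 0\right) = 4 \cdot 8 \cdot 0 = 4 \cdot 0 = 0$)
$\frac{Z{\left(E{\left(-4 \right)},Q \right)}}{23495} - 31537 = \frac{0}{23495} - 31537 = 0 \cdot \frac{1}{23495} - 31537 = 0 - 31537 = -31537$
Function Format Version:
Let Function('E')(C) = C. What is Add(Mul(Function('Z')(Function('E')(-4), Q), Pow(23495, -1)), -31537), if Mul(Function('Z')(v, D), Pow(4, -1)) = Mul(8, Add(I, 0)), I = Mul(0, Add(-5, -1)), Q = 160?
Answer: -31537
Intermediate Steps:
I = 0 (I = Mul(0, -6) = 0)
Function('Z')(v, D) = 0 (Function('Z')(v, D) = Mul(4, Mul(8, Add(0, 0))) = Mul(4, Mul(8, 0)) = Mul(4, 0) = 0)
Add(Mul(Function('Z')(Function('E')(-4), Q), Pow(23495, -1)), -31537) = Add(Mul(0, Pow(23495, -1)), -31537) = Add(Mul(0, Rational(1, 23495)), -31537) = Add(0, -31537) = -31537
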